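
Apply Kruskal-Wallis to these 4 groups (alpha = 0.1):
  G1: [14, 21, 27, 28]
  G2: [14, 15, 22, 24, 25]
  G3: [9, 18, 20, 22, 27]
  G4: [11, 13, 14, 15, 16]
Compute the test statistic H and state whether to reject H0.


Step 1: Combine all N = 19 observations and assign midranks.
sorted (value, group, rank): (9,G3,1), (11,G4,2), (13,G4,3), (14,G1,5), (14,G2,5), (14,G4,5), (15,G2,7.5), (15,G4,7.5), (16,G4,9), (18,G3,10), (20,G3,11), (21,G1,12), (22,G2,13.5), (22,G3,13.5), (24,G2,15), (25,G2,16), (27,G1,17.5), (27,G3,17.5), (28,G1,19)
Step 2: Sum ranks within each group.
R_1 = 53.5 (n_1 = 4)
R_2 = 57 (n_2 = 5)
R_3 = 53 (n_3 = 5)
R_4 = 26.5 (n_4 = 5)
Step 3: H = 12/(N(N+1)) * sum(R_i^2/n_i) - 3(N+1)
     = 12/(19*20) * (53.5^2/4 + 57^2/5 + 53^2/5 + 26.5^2/5) - 3*20
     = 0.031579 * 2067.61 - 60
     = 5.293026.
Step 4: Ties present; correction factor C = 1 - 42/(19^3 - 19) = 0.993860. Corrected H = 5.293026 / 0.993860 = 5.325728.
Step 5: Under H0, H ~ chi^2(3); p-value = 0.149442.
Step 6: alpha = 0.1. fail to reject H0.

H = 5.3257, df = 3, p = 0.149442, fail to reject H0.


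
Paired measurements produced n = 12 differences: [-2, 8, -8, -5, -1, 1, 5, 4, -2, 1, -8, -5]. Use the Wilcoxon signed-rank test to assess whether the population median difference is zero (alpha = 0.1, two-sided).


Step 1: Drop any zero differences (none here) and take |d_i|.
|d| = [2, 8, 8, 5, 1, 1, 5, 4, 2, 1, 8, 5]
Step 2: Midrank |d_i| (ties get averaged ranks).
ranks: |2|->4.5, |8|->11, |8|->11, |5|->8, |1|->2, |1|->2, |5|->8, |4|->6, |2|->4.5, |1|->2, |8|->11, |5|->8
Step 3: Attach original signs; sum ranks with positive sign and with negative sign.
W+ = 11 + 2 + 8 + 6 + 2 = 29
W- = 4.5 + 11 + 8 + 2 + 4.5 + 11 + 8 = 49
(Check: W+ + W- = 78 should equal n(n+1)/2 = 78.)
Step 4: Test statistic W = min(W+, W-) = 29.
Step 5: Ties in |d|, so use the tie-corrected normal approximation.
        E[W] = n(n+1)/4 = 12*13/4 = 39.
        Tie groups: |d|=1 (t=3), |d|=2 (t=2), |d|=5 (t=3), |d|=8 (t=3); sum(t^3 - t) = 78.
        Var[W] = n(n+1)(2n+1)/24 - sum(t^3-t)/48 = 3900/24 - 78/48 = 160.875.
        z = (W - E[W]) / sqrt(Var[W]) = (29 - 39) / 12.6837 = -0.7884.
        Two-sided p = 2*Phi(z) = 0.430453.
Step 6: alpha = 0.1. fail to reject H0.

W+ = 29, W- = 49, W = min = 29, p = 0.430453, fail to reject H0.


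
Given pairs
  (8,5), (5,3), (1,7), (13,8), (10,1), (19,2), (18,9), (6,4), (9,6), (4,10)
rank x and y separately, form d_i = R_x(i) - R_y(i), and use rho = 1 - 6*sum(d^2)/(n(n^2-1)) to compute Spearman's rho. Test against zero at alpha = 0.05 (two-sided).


Step 1: Rank x and y separately (midranks; no ties here).
rank(x): 8->5, 5->3, 1->1, 13->8, 10->7, 19->10, 18->9, 6->4, 9->6, 4->2
rank(y): 5->5, 3->3, 7->7, 8->8, 1->1, 2->2, 9->9, 4->4, 6->6, 10->10
Step 2: d_i = R_x(i) - R_y(i); compute d_i^2.
  (5-5)^2=0, (3-3)^2=0, (1-7)^2=36, (8-8)^2=0, (7-1)^2=36, (10-2)^2=64, (9-9)^2=0, (4-4)^2=0, (6-6)^2=0, (2-10)^2=64
sum(d^2) = 200.
Step 3: rho = 1 - 6*200 / (10*(10^2 - 1)) = 1 - 1200/990 = -0.212121.
Step 4: Under H0, t = rho * sqrt((n-2)/(1-rho^2)) = -0.6139 ~ t(8).
Step 5: Two-sided p-value from the t-distribution with 8 df = 0.556306.
Step 6: alpha = 0.05. fail to reject H0.

rho = -0.2121, p = 0.556306, fail to reject H0 at alpha = 0.05.


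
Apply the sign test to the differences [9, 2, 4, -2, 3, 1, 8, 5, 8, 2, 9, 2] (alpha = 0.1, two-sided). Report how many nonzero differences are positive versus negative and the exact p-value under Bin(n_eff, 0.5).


Step 1: Discard zero differences. Original n = 12; n_eff = number of nonzero differences = 12.
Nonzero differences (with sign): +9, +2, +4, -2, +3, +1, +8, +5, +8, +2, +9, +2
Step 2: Count signs: positive = 11, negative = 1.
Step 3: Under H0: P(positive) = 0.5, so the number of positives S ~ Bin(12, 0.5).
Step 4: Two-sided exact p-value = sum of Bin(12,0.5) probabilities at or below the observed probability = 0.006348.
Step 5: alpha = 0.1. reject H0.

n_eff = 12, pos = 11, neg = 1, p = 0.006348, reject H0.


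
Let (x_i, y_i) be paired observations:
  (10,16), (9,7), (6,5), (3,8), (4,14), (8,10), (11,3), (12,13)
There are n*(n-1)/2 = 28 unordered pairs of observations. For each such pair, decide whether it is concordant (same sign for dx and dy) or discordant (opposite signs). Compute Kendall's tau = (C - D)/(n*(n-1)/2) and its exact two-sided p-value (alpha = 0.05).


Step 1: Enumerate the 28 unordered pairs (i,j) with i<j and classify each by sign(x_j-x_i) * sign(y_j-y_i).
  (1,2):dx=-1,dy=-9->C; (1,3):dx=-4,dy=-11->C; (1,4):dx=-7,dy=-8->C; (1,5):dx=-6,dy=-2->C
  (1,6):dx=-2,dy=-6->C; (1,7):dx=+1,dy=-13->D; (1,8):dx=+2,dy=-3->D; (2,3):dx=-3,dy=-2->C
  (2,4):dx=-6,dy=+1->D; (2,5):dx=-5,dy=+7->D; (2,6):dx=-1,dy=+3->D; (2,7):dx=+2,dy=-4->D
  (2,8):dx=+3,dy=+6->C; (3,4):dx=-3,dy=+3->D; (3,5):dx=-2,dy=+9->D; (3,6):dx=+2,dy=+5->C
  (3,7):dx=+5,dy=-2->D; (3,8):dx=+6,dy=+8->C; (4,5):dx=+1,dy=+6->C; (4,6):dx=+5,dy=+2->C
  (4,7):dx=+8,dy=-5->D; (4,8):dx=+9,dy=+5->C; (5,6):dx=+4,dy=-4->D; (5,7):dx=+7,dy=-11->D
  (5,8):dx=+8,dy=-1->D; (6,7):dx=+3,dy=-7->D; (6,8):dx=+4,dy=+3->C; (7,8):dx=+1,dy=+10->C
Step 2: C = 14, D = 14, total pairs = 28.
Step 3: tau = (C - D)/(n(n-1)/2) = (14 - 14)/28 = 0.000000.
Step 4: Exact two-sided p-value (enumerate n! = 40320 permutations of y under H0): p = 1.000000.
Step 5: alpha = 0.05. fail to reject H0.

tau_b = 0.0000 (C=14, D=14), p = 1.000000, fail to reject H0.


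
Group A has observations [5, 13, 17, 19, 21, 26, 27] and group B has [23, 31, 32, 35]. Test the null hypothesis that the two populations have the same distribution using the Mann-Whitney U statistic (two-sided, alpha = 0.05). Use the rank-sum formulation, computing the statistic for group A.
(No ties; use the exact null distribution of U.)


Step 1: Combine and sort all 11 observations; assign midranks.
sorted (value, group): (5,X), (13,X), (17,X), (19,X), (21,X), (23,Y), (26,X), (27,X), (31,Y), (32,Y), (35,Y)
ranks: 5->1, 13->2, 17->3, 19->4, 21->5, 23->6, 26->7, 27->8, 31->9, 32->10, 35->11
Step 2: Rank sum for X: R1 = 1 + 2 + 3 + 4 + 5 + 7 + 8 = 30.
Step 3: U_X = R1 - n1(n1+1)/2 = 30 - 7*8/2 = 30 - 28 = 2.
       U_Y = n1*n2 - U_X = 28 - 2 = 26.
Step 4: No ties, so the exact null distribution of U (based on enumerating the C(11,7) = 330 equally likely rank assignments) gives the two-sided p-value.
Step 5: p-value = 0.024242; compare to alpha = 0.05. reject H0.

U_X = 2, p = 0.024242, reject H0 at alpha = 0.05.


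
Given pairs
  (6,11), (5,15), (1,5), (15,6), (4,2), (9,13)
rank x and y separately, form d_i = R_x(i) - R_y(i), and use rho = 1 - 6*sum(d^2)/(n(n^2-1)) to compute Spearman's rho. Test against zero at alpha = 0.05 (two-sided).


Step 1: Rank x and y separately (midranks; no ties here).
rank(x): 6->4, 5->3, 1->1, 15->6, 4->2, 9->5
rank(y): 11->4, 15->6, 5->2, 6->3, 2->1, 13->5
Step 2: d_i = R_x(i) - R_y(i); compute d_i^2.
  (4-4)^2=0, (3-6)^2=9, (1-2)^2=1, (6-3)^2=9, (2-1)^2=1, (5-5)^2=0
sum(d^2) = 20.
Step 3: rho = 1 - 6*20 / (6*(6^2 - 1)) = 1 - 120/210 = 0.428571.
Step 4: Under H0, t = rho * sqrt((n-2)/(1-rho^2)) = 0.9487 ~ t(4).
Step 5: Two-sided p-value from the t-distribution with 4 df = 0.396501.
Step 6: alpha = 0.05. fail to reject H0.

rho = 0.4286, p = 0.396501, fail to reject H0 at alpha = 0.05.


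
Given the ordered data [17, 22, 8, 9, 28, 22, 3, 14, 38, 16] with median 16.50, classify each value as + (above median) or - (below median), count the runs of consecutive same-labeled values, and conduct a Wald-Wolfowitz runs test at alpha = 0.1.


Step 1: Compute median = 16.50; label A = above, B = below.
Labels in order: AABBAABBAB  (n_A = 5, n_B = 5)
Step 2: Count runs R = 6.
Step 3: Under H0 (random ordering), E[R] = 2*n_A*n_B/(n_A+n_B) + 1 = 2*5*5/10 + 1 = 6.0000.
        Var[R] = 2*n_A*n_B*(2*n_A*n_B - n_A - n_B) / ((n_A+n_B)^2 * (n_A+n_B-1)) = 2000/900 = 2.2222.
        SD[R] = 1.4907.
Step 4: R = E[R], so z = 0 with no continuity correction.
Step 5: Two-sided p-value via normal approximation = 2*(1 - Phi(|z|)) = 1.000000.
Step 6: alpha = 0.1. fail to reject H0.

R = 6, z = 0.0000, p = 1.000000, fail to reject H0.


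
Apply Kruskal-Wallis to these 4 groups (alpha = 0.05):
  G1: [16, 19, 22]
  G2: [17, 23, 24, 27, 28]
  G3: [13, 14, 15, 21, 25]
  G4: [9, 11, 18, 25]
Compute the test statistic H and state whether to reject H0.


Step 1: Combine all N = 17 observations and assign midranks.
sorted (value, group, rank): (9,G4,1), (11,G4,2), (13,G3,3), (14,G3,4), (15,G3,5), (16,G1,6), (17,G2,7), (18,G4,8), (19,G1,9), (21,G3,10), (22,G1,11), (23,G2,12), (24,G2,13), (25,G3,14.5), (25,G4,14.5), (27,G2,16), (28,G2,17)
Step 2: Sum ranks within each group.
R_1 = 26 (n_1 = 3)
R_2 = 65 (n_2 = 5)
R_3 = 36.5 (n_3 = 5)
R_4 = 25.5 (n_4 = 4)
Step 3: H = 12/(N(N+1)) * sum(R_i^2/n_i) - 3(N+1)
     = 12/(17*18) * (26^2/3 + 65^2/5 + 36.5^2/5 + 25.5^2/4) - 3*18
     = 0.039216 * 1499.35 - 54
     = 4.797876.
Step 4: Ties present; correction factor C = 1 - 6/(17^3 - 17) = 0.998775. Corrected H = 4.797876 / 0.998775 = 4.803763.
Step 5: Under H0, H ~ chi^2(3); p-value = 0.186744.
Step 6: alpha = 0.05. fail to reject H0.

H = 4.8038, df = 3, p = 0.186744, fail to reject H0.


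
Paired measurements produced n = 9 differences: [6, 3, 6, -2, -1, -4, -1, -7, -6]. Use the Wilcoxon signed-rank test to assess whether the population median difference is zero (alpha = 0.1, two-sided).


Step 1: Drop any zero differences (none here) and take |d_i|.
|d| = [6, 3, 6, 2, 1, 4, 1, 7, 6]
Step 2: Midrank |d_i| (ties get averaged ranks).
ranks: |6|->7, |3|->4, |6|->7, |2|->3, |1|->1.5, |4|->5, |1|->1.5, |7|->9, |6|->7
Step 3: Attach original signs; sum ranks with positive sign and with negative sign.
W+ = 7 + 4 + 7 = 18
W- = 3 + 1.5 + 5 + 1.5 + 9 + 7 = 27
(Check: W+ + W- = 45 should equal n(n+1)/2 = 45.)
Step 4: Test statistic W = min(W+, W-) = 18.
Step 5: Ties in |d|, so use the tie-corrected normal approximation.
        E[W] = n(n+1)/4 = 9*10/4 = 22.5.
        Tie groups: |d|=1 (t=2), |d|=6 (t=3); sum(t^3 - t) = 30.
        Var[W] = n(n+1)(2n+1)/24 - sum(t^3-t)/48 = 1710/24 - 30/48 = 70.625.
        z = (W - E[W]) / sqrt(Var[W]) = (18 - 22.5) / 8.4039 = -0.5355.
        Two-sided p = 2*Phi(z) = 0.592326.
Step 6: alpha = 0.1. fail to reject H0.

W+ = 18, W- = 27, W = min = 18, p = 0.592326, fail to reject H0.


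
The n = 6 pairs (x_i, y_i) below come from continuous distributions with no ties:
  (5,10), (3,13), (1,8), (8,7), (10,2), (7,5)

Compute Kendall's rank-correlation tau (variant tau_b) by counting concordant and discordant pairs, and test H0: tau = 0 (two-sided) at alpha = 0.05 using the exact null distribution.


Step 1: Enumerate the 15 unordered pairs (i,j) with i<j and classify each by sign(x_j-x_i) * sign(y_j-y_i).
  (1,2):dx=-2,dy=+3->D; (1,3):dx=-4,dy=-2->C; (1,4):dx=+3,dy=-3->D; (1,5):dx=+5,dy=-8->D
  (1,6):dx=+2,dy=-5->D; (2,3):dx=-2,dy=-5->C; (2,4):dx=+5,dy=-6->D; (2,5):dx=+7,dy=-11->D
  (2,6):dx=+4,dy=-8->D; (3,4):dx=+7,dy=-1->D; (3,5):dx=+9,dy=-6->D; (3,6):dx=+6,dy=-3->D
  (4,5):dx=+2,dy=-5->D; (4,6):dx=-1,dy=-2->C; (5,6):dx=-3,dy=+3->D
Step 2: C = 3, D = 12, total pairs = 15.
Step 3: tau = (C - D)/(n(n-1)/2) = (3 - 12)/15 = -0.600000.
Step 4: Exact two-sided p-value (enumerate n! = 720 permutations of y under H0): p = 0.136111.
Step 5: alpha = 0.05. fail to reject H0.

tau_b = -0.6000 (C=3, D=12), p = 0.136111, fail to reject H0.


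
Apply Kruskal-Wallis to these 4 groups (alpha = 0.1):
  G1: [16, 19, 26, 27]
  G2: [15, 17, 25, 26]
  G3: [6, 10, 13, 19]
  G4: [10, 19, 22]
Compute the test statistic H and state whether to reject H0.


Step 1: Combine all N = 15 observations and assign midranks.
sorted (value, group, rank): (6,G3,1), (10,G3,2.5), (10,G4,2.5), (13,G3,4), (15,G2,5), (16,G1,6), (17,G2,7), (19,G1,9), (19,G3,9), (19,G4,9), (22,G4,11), (25,G2,12), (26,G1,13.5), (26,G2,13.5), (27,G1,15)
Step 2: Sum ranks within each group.
R_1 = 43.5 (n_1 = 4)
R_2 = 37.5 (n_2 = 4)
R_3 = 16.5 (n_3 = 4)
R_4 = 22.5 (n_4 = 3)
Step 3: H = 12/(N(N+1)) * sum(R_i^2/n_i) - 3(N+1)
     = 12/(15*16) * (43.5^2/4 + 37.5^2/4 + 16.5^2/4 + 22.5^2/3) - 3*16
     = 0.050000 * 1061.44 - 48
     = 5.071875.
Step 4: Ties present; correction factor C = 1 - 36/(15^3 - 15) = 0.989286. Corrected H = 5.071875 / 0.989286 = 5.126805.
Step 5: Under H0, H ~ chi^2(3); p-value = 0.162744.
Step 6: alpha = 0.1. fail to reject H0.

H = 5.1268, df = 3, p = 0.162744, fail to reject H0.


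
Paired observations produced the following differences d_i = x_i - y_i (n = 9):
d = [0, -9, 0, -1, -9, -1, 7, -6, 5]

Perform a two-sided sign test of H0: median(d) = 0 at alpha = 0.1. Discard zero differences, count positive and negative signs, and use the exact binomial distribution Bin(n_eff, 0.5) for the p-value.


Step 1: Discard zero differences. Original n = 9; n_eff = number of nonzero differences = 7.
Nonzero differences (with sign): -9, -1, -9, -1, +7, -6, +5
Step 2: Count signs: positive = 2, negative = 5.
Step 3: Under H0: P(positive) = 0.5, so the number of positives S ~ Bin(7, 0.5).
Step 4: Two-sided exact p-value = sum of Bin(7,0.5) probabilities at or below the observed probability = 0.453125.
Step 5: alpha = 0.1. fail to reject H0.

n_eff = 7, pos = 2, neg = 5, p = 0.453125, fail to reject H0.


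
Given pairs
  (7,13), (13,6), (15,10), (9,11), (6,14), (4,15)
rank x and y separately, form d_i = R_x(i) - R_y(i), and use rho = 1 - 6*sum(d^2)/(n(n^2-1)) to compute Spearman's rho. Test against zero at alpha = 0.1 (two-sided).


Step 1: Rank x and y separately (midranks; no ties here).
rank(x): 7->3, 13->5, 15->6, 9->4, 6->2, 4->1
rank(y): 13->4, 6->1, 10->2, 11->3, 14->5, 15->6
Step 2: d_i = R_x(i) - R_y(i); compute d_i^2.
  (3-4)^2=1, (5-1)^2=16, (6-2)^2=16, (4-3)^2=1, (2-5)^2=9, (1-6)^2=25
sum(d^2) = 68.
Step 3: rho = 1 - 6*68 / (6*(6^2 - 1)) = 1 - 408/210 = -0.942857.
Step 4: Under H0, t = rho * sqrt((n-2)/(1-rho^2)) = -5.6595 ~ t(4).
Step 5: Two-sided p-value from the t-distribution with 4 df = 0.004805.
Step 6: alpha = 0.1. reject H0.

rho = -0.9429, p = 0.004805, reject H0 at alpha = 0.1.


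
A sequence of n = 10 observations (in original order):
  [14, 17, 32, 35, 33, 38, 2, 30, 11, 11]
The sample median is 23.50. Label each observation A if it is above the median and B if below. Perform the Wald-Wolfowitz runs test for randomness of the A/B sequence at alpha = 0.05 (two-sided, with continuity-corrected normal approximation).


Step 1: Compute median = 23.50; label A = above, B = below.
Labels in order: BBAAAABABB  (n_A = 5, n_B = 5)
Step 2: Count runs R = 5.
Step 3: Under H0 (random ordering), E[R] = 2*n_A*n_B/(n_A+n_B) + 1 = 2*5*5/10 + 1 = 6.0000.
        Var[R] = 2*n_A*n_B*(2*n_A*n_B - n_A - n_B) / ((n_A+n_B)^2 * (n_A+n_B-1)) = 2000/900 = 2.2222.
        SD[R] = 1.4907.
Step 4: Continuity-corrected z = (R + 0.5 - E[R]) / SD[R] = (5 + 0.5 - 6.0000) / 1.4907 = -0.3354.
Step 5: Two-sided p-value via normal approximation = 2*(1 - Phi(|z|)) = 0.737316.
Step 6: alpha = 0.05. fail to reject H0.

R = 5, z = -0.3354, p = 0.737316, fail to reject H0.


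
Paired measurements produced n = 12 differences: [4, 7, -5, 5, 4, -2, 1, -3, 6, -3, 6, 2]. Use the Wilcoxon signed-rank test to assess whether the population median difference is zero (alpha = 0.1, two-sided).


Step 1: Drop any zero differences (none here) and take |d_i|.
|d| = [4, 7, 5, 5, 4, 2, 1, 3, 6, 3, 6, 2]
Step 2: Midrank |d_i| (ties get averaged ranks).
ranks: |4|->6.5, |7|->12, |5|->8.5, |5|->8.5, |4|->6.5, |2|->2.5, |1|->1, |3|->4.5, |6|->10.5, |3|->4.5, |6|->10.5, |2|->2.5
Step 3: Attach original signs; sum ranks with positive sign and with negative sign.
W+ = 6.5 + 12 + 8.5 + 6.5 + 1 + 10.5 + 10.5 + 2.5 = 58
W- = 8.5 + 2.5 + 4.5 + 4.5 = 20
(Check: W+ + W- = 78 should equal n(n+1)/2 = 78.)
Step 4: Test statistic W = min(W+, W-) = 20.
Step 5: Ties in |d|, so use the tie-corrected normal approximation.
        E[W] = n(n+1)/4 = 12*13/4 = 39.
        Tie groups: |d|=2 (t=2), |d|=3 (t=2), |d|=4 (t=2), |d|=5 (t=2), |d|=6 (t=2); sum(t^3 - t) = 30.
        Var[W] = n(n+1)(2n+1)/24 - sum(t^3-t)/48 = 3900/24 - 30/48 = 161.875.
        z = (W - E[W]) / sqrt(Var[W]) = (20 - 39) / 12.7230 = -1.4934.
        Two-sided p = 2*Phi(z) = 0.135344.
Step 6: alpha = 0.1. fail to reject H0.

W+ = 58, W- = 20, W = min = 20, p = 0.135344, fail to reject H0.


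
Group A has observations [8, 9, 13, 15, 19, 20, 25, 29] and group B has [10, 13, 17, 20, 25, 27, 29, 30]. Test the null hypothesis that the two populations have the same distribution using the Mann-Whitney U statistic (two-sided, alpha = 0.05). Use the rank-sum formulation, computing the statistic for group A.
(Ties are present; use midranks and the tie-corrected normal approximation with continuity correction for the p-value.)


Step 1: Combine and sort all 16 observations; assign midranks.
sorted (value, group): (8,X), (9,X), (10,Y), (13,X), (13,Y), (15,X), (17,Y), (19,X), (20,X), (20,Y), (25,X), (25,Y), (27,Y), (29,X), (29,Y), (30,Y)
ranks: 8->1, 9->2, 10->3, 13->4.5, 13->4.5, 15->6, 17->7, 19->8, 20->9.5, 20->9.5, 25->11.5, 25->11.5, 27->13, 29->14.5, 29->14.5, 30->16
Step 2: Rank sum for X: R1 = 1 + 2 + 4.5 + 6 + 8 + 9.5 + 11.5 + 14.5 = 57.
Step 3: U_X = R1 - n1(n1+1)/2 = 57 - 8*9/2 = 57 - 36 = 21.
       U_Y = n1*n2 - U_X = 64 - 21 = 43.
Step 4: Ties are present, so use the tie-corrected normal approximation (with continuity correction) for the p-value.
Step 5: p-value = 0.268736; compare to alpha = 0.05. fail to reject H0.

U_X = 21, p = 0.268736, fail to reject H0 at alpha = 0.05.


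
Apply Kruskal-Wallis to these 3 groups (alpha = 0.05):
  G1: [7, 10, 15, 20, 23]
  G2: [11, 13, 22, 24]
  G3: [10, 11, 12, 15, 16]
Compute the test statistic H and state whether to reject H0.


Step 1: Combine all N = 14 observations and assign midranks.
sorted (value, group, rank): (7,G1,1), (10,G1,2.5), (10,G3,2.5), (11,G2,4.5), (11,G3,4.5), (12,G3,6), (13,G2,7), (15,G1,8.5), (15,G3,8.5), (16,G3,10), (20,G1,11), (22,G2,12), (23,G1,13), (24,G2,14)
Step 2: Sum ranks within each group.
R_1 = 36 (n_1 = 5)
R_2 = 37.5 (n_2 = 4)
R_3 = 31.5 (n_3 = 5)
Step 3: H = 12/(N(N+1)) * sum(R_i^2/n_i) - 3(N+1)
     = 12/(14*15) * (36^2/5 + 37.5^2/4 + 31.5^2/5) - 3*15
     = 0.057143 * 809.212 - 45
     = 1.240714.
Step 4: Ties present; correction factor C = 1 - 18/(14^3 - 14) = 0.993407. Corrected H = 1.240714 / 0.993407 = 1.248949.
Step 5: Under H0, H ~ chi^2(2); p-value = 0.535543.
Step 6: alpha = 0.05. fail to reject H0.

H = 1.2489, df = 2, p = 0.535543, fail to reject H0.


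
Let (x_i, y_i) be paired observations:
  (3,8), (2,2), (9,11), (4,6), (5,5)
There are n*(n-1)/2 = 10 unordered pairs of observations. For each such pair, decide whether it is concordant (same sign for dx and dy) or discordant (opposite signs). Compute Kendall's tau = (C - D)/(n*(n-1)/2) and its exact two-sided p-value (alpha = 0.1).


Step 1: Enumerate the 10 unordered pairs (i,j) with i<j and classify each by sign(x_j-x_i) * sign(y_j-y_i).
  (1,2):dx=-1,dy=-6->C; (1,3):dx=+6,dy=+3->C; (1,4):dx=+1,dy=-2->D; (1,5):dx=+2,dy=-3->D
  (2,3):dx=+7,dy=+9->C; (2,4):dx=+2,dy=+4->C; (2,5):dx=+3,dy=+3->C; (3,4):dx=-5,dy=-5->C
  (3,5):dx=-4,dy=-6->C; (4,5):dx=+1,dy=-1->D
Step 2: C = 7, D = 3, total pairs = 10.
Step 3: tau = (C - D)/(n(n-1)/2) = (7 - 3)/10 = 0.400000.
Step 4: Exact two-sided p-value (enumerate n! = 120 permutations of y under H0): p = 0.483333.
Step 5: alpha = 0.1. fail to reject H0.

tau_b = 0.4000 (C=7, D=3), p = 0.483333, fail to reject H0.


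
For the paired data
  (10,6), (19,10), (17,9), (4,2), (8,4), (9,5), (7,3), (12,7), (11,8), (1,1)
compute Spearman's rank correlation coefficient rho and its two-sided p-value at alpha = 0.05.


Step 1: Rank x and y separately (midranks; no ties here).
rank(x): 10->6, 19->10, 17->9, 4->2, 8->4, 9->5, 7->3, 12->8, 11->7, 1->1
rank(y): 6->6, 10->10, 9->9, 2->2, 4->4, 5->5, 3->3, 7->7, 8->8, 1->1
Step 2: d_i = R_x(i) - R_y(i); compute d_i^2.
  (6-6)^2=0, (10-10)^2=0, (9-9)^2=0, (2-2)^2=0, (4-4)^2=0, (5-5)^2=0, (3-3)^2=0, (8-7)^2=1, (7-8)^2=1, (1-1)^2=0
sum(d^2) = 2.
Step 3: rho = 1 - 6*2 / (10*(10^2 - 1)) = 1 - 12/990 = 0.987879.
Step 4: Under H0, t = rho * sqrt((n-2)/(1-rho^2)) = 18.0003 ~ t(8).
Step 5: Two-sided p-value from the t-distribution with 8 df = 0.000000.
Step 6: alpha = 0.05. reject H0.

rho = 0.9879, p = 0.000000, reject H0 at alpha = 0.05.


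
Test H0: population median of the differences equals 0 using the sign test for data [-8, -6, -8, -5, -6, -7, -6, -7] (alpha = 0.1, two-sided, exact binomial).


Step 1: Discard zero differences. Original n = 8; n_eff = number of nonzero differences = 8.
Nonzero differences (with sign): -8, -6, -8, -5, -6, -7, -6, -7
Step 2: Count signs: positive = 0, negative = 8.
Step 3: Under H0: P(positive) = 0.5, so the number of positives S ~ Bin(8, 0.5).
Step 4: Two-sided exact p-value = sum of Bin(8,0.5) probabilities at or below the observed probability = 0.007812.
Step 5: alpha = 0.1. reject H0.

n_eff = 8, pos = 0, neg = 8, p = 0.007812, reject H0.


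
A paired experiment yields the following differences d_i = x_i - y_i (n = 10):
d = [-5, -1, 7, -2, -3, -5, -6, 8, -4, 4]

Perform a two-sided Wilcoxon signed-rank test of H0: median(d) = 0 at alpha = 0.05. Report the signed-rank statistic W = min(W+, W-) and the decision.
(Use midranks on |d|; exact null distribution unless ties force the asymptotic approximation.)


Step 1: Drop any zero differences (none here) and take |d_i|.
|d| = [5, 1, 7, 2, 3, 5, 6, 8, 4, 4]
Step 2: Midrank |d_i| (ties get averaged ranks).
ranks: |5|->6.5, |1|->1, |7|->9, |2|->2, |3|->3, |5|->6.5, |6|->8, |8|->10, |4|->4.5, |4|->4.5
Step 3: Attach original signs; sum ranks with positive sign and with negative sign.
W+ = 9 + 10 + 4.5 = 23.5
W- = 6.5 + 1 + 2 + 3 + 6.5 + 8 + 4.5 = 31.5
(Check: W+ + W- = 55 should equal n(n+1)/2 = 55.)
Step 4: Test statistic W = min(W+, W-) = 23.5.
Step 5: Ties in |d|, so use the tie-corrected normal approximation.
        E[W] = n(n+1)/4 = 10*11/4 = 27.5.
        Tie groups: |d|=4 (t=2), |d|=5 (t=2); sum(t^3 - t) = 12.
        Var[W] = n(n+1)(2n+1)/24 - sum(t^3-t)/48 = 2310/24 - 12/48 = 96.
        z = (W - E[W]) / sqrt(Var[W]) = (23.5 - 27.5) / 9.7980 = -0.4082.
        Two-sided p = 2*Phi(z) = 0.683091.
Step 6: alpha = 0.05. fail to reject H0.

W+ = 23.5, W- = 31.5, W = min = 23.5, p = 0.683091, fail to reject H0.


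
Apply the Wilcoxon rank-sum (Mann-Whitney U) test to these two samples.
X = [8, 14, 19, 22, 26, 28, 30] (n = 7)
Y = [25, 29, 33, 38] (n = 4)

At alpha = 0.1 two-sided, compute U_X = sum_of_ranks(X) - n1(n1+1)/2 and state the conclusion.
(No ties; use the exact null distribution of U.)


Step 1: Combine and sort all 11 observations; assign midranks.
sorted (value, group): (8,X), (14,X), (19,X), (22,X), (25,Y), (26,X), (28,X), (29,Y), (30,X), (33,Y), (38,Y)
ranks: 8->1, 14->2, 19->3, 22->4, 25->5, 26->6, 28->7, 29->8, 30->9, 33->10, 38->11
Step 2: Rank sum for X: R1 = 1 + 2 + 3 + 4 + 6 + 7 + 9 = 32.
Step 3: U_X = R1 - n1(n1+1)/2 = 32 - 7*8/2 = 32 - 28 = 4.
       U_Y = n1*n2 - U_X = 28 - 4 = 24.
Step 4: No ties, so the exact null distribution of U (based on enumerating the C(11,7) = 330 equally likely rank assignments) gives the two-sided p-value.
Step 5: p-value = 0.072727; compare to alpha = 0.1. reject H0.

U_X = 4, p = 0.072727, reject H0 at alpha = 0.1.


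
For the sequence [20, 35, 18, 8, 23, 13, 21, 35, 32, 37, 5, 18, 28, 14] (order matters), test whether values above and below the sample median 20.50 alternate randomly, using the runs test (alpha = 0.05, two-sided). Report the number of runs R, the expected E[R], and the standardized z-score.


Step 1: Compute median = 20.50; label A = above, B = below.
Labels in order: BABBABAAAABBAB  (n_A = 7, n_B = 7)
Step 2: Count runs R = 9.
Step 3: Under H0 (random ordering), E[R] = 2*n_A*n_B/(n_A+n_B) + 1 = 2*7*7/14 + 1 = 8.0000.
        Var[R] = 2*n_A*n_B*(2*n_A*n_B - n_A - n_B) / ((n_A+n_B)^2 * (n_A+n_B-1)) = 8232/2548 = 3.2308.
        SD[R] = 1.7974.
Step 4: Continuity-corrected z = (R - 0.5 - E[R]) / SD[R] = (9 - 0.5 - 8.0000) / 1.7974 = 0.2782.
Step 5: Two-sided p-value via normal approximation = 2*(1 - Phi(|z|)) = 0.780879.
Step 6: alpha = 0.05. fail to reject H0.

R = 9, z = 0.2782, p = 0.780879, fail to reject H0.


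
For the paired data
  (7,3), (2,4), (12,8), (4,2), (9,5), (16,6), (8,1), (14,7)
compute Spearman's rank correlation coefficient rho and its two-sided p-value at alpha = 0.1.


Step 1: Rank x and y separately (midranks; no ties here).
rank(x): 7->3, 2->1, 12->6, 4->2, 9->5, 16->8, 8->4, 14->7
rank(y): 3->3, 4->4, 8->8, 2->2, 5->5, 6->6, 1->1, 7->7
Step 2: d_i = R_x(i) - R_y(i); compute d_i^2.
  (3-3)^2=0, (1-4)^2=9, (6-8)^2=4, (2-2)^2=0, (5-5)^2=0, (8-6)^2=4, (4-1)^2=9, (7-7)^2=0
sum(d^2) = 26.
Step 3: rho = 1 - 6*26 / (8*(8^2 - 1)) = 1 - 156/504 = 0.690476.
Step 4: Under H0, t = rho * sqrt((n-2)/(1-rho^2)) = 2.3382 ~ t(6).
Step 5: Two-sided p-value from the t-distribution with 6 df = 0.057990.
Step 6: alpha = 0.1. reject H0.

rho = 0.6905, p = 0.057990, reject H0 at alpha = 0.1.


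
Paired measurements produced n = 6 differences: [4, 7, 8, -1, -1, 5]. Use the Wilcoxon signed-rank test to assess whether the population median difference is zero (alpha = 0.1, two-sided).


Step 1: Drop any zero differences (none here) and take |d_i|.
|d| = [4, 7, 8, 1, 1, 5]
Step 2: Midrank |d_i| (ties get averaged ranks).
ranks: |4|->3, |7|->5, |8|->6, |1|->1.5, |1|->1.5, |5|->4
Step 3: Attach original signs; sum ranks with positive sign and with negative sign.
W+ = 3 + 5 + 6 + 4 = 18
W- = 1.5 + 1.5 = 3
(Check: W+ + W- = 21 should equal n(n+1)/2 = 21.)
Step 4: Test statistic W = min(W+, W-) = 3.
Step 5: Ties in |d|, so use the tie-corrected normal approximation.
        E[W] = n(n+1)/4 = 6*7/4 = 10.5.
        Tie groups: |d|=1 (t=2); sum(t^3 - t) = 6.
        Var[W] = n(n+1)(2n+1)/24 - sum(t^3-t)/48 = 546/24 - 6/48 = 22.625.
        z = (W - E[W]) / sqrt(Var[W]) = (3 - 10.5) / 4.7566 = -1.5768.
        Two-sided p = 2*Phi(z) = 0.114850.
Step 6: alpha = 0.1. fail to reject H0.

W+ = 18, W- = 3, W = min = 3, p = 0.114850, fail to reject H0.


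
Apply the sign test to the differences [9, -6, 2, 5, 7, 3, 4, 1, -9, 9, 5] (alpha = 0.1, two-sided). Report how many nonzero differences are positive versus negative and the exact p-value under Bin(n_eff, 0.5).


Step 1: Discard zero differences. Original n = 11; n_eff = number of nonzero differences = 11.
Nonzero differences (with sign): +9, -6, +2, +5, +7, +3, +4, +1, -9, +9, +5
Step 2: Count signs: positive = 9, negative = 2.
Step 3: Under H0: P(positive) = 0.5, so the number of positives S ~ Bin(11, 0.5).
Step 4: Two-sided exact p-value = sum of Bin(11,0.5) probabilities at or below the observed probability = 0.065430.
Step 5: alpha = 0.1. reject H0.

n_eff = 11, pos = 9, neg = 2, p = 0.065430, reject H0.


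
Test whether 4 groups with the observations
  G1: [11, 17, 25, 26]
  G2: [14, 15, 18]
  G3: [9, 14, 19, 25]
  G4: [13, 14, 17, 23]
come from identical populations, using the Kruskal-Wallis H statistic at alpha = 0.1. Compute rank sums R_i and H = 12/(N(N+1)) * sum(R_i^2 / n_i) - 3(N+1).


Step 1: Combine all N = 15 observations and assign midranks.
sorted (value, group, rank): (9,G3,1), (11,G1,2), (13,G4,3), (14,G2,5), (14,G3,5), (14,G4,5), (15,G2,7), (17,G1,8.5), (17,G4,8.5), (18,G2,10), (19,G3,11), (23,G4,12), (25,G1,13.5), (25,G3,13.5), (26,G1,15)
Step 2: Sum ranks within each group.
R_1 = 39 (n_1 = 4)
R_2 = 22 (n_2 = 3)
R_3 = 30.5 (n_3 = 4)
R_4 = 28.5 (n_4 = 4)
Step 3: H = 12/(N(N+1)) * sum(R_i^2/n_i) - 3(N+1)
     = 12/(15*16) * (39^2/4 + 22^2/3 + 30.5^2/4 + 28.5^2/4) - 3*16
     = 0.050000 * 977.208 - 48
     = 0.860417.
Step 4: Ties present; correction factor C = 1 - 36/(15^3 - 15) = 0.989286. Corrected H = 0.860417 / 0.989286 = 0.869735.
Step 5: Under H0, H ~ chi^2(3); p-value = 0.832725.
Step 6: alpha = 0.1. fail to reject H0.

H = 0.8697, df = 3, p = 0.832725, fail to reject H0.


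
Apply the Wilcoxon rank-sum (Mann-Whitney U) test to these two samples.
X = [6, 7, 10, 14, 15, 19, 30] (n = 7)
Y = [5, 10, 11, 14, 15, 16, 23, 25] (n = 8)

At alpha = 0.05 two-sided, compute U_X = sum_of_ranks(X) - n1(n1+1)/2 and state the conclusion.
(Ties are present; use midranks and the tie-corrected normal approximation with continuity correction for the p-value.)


Step 1: Combine and sort all 15 observations; assign midranks.
sorted (value, group): (5,Y), (6,X), (7,X), (10,X), (10,Y), (11,Y), (14,X), (14,Y), (15,X), (15,Y), (16,Y), (19,X), (23,Y), (25,Y), (30,X)
ranks: 5->1, 6->2, 7->3, 10->4.5, 10->4.5, 11->6, 14->7.5, 14->7.5, 15->9.5, 15->9.5, 16->11, 19->12, 23->13, 25->14, 30->15
Step 2: Rank sum for X: R1 = 2 + 3 + 4.5 + 7.5 + 9.5 + 12 + 15 = 53.5.
Step 3: U_X = R1 - n1(n1+1)/2 = 53.5 - 7*8/2 = 53.5 - 28 = 25.5.
       U_Y = n1*n2 - U_X = 56 - 25.5 = 30.5.
Step 4: Ties are present, so use the tie-corrected normal approximation (with continuity correction) for the p-value.
Step 5: p-value = 0.816478; compare to alpha = 0.05. fail to reject H0.

U_X = 25.5, p = 0.816478, fail to reject H0 at alpha = 0.05.


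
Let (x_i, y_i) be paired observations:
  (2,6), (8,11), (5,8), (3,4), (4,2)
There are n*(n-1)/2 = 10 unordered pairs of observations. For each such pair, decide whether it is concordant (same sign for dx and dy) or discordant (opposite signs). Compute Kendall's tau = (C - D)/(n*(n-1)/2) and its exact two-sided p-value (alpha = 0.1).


Step 1: Enumerate the 10 unordered pairs (i,j) with i<j and classify each by sign(x_j-x_i) * sign(y_j-y_i).
  (1,2):dx=+6,dy=+5->C; (1,3):dx=+3,dy=+2->C; (1,4):dx=+1,dy=-2->D; (1,5):dx=+2,dy=-4->D
  (2,3):dx=-3,dy=-3->C; (2,4):dx=-5,dy=-7->C; (2,5):dx=-4,dy=-9->C; (3,4):dx=-2,dy=-4->C
  (3,5):dx=-1,dy=-6->C; (4,5):dx=+1,dy=-2->D
Step 2: C = 7, D = 3, total pairs = 10.
Step 3: tau = (C - D)/(n(n-1)/2) = (7 - 3)/10 = 0.400000.
Step 4: Exact two-sided p-value (enumerate n! = 120 permutations of y under H0): p = 0.483333.
Step 5: alpha = 0.1. fail to reject H0.

tau_b = 0.4000 (C=7, D=3), p = 0.483333, fail to reject H0.


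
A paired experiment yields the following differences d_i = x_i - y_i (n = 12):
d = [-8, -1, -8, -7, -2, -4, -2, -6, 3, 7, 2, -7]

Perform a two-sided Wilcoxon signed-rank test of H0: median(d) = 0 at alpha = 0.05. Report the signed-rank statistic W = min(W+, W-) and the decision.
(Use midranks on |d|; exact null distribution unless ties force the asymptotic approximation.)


Step 1: Drop any zero differences (none here) and take |d_i|.
|d| = [8, 1, 8, 7, 2, 4, 2, 6, 3, 7, 2, 7]
Step 2: Midrank |d_i| (ties get averaged ranks).
ranks: |8|->11.5, |1|->1, |8|->11.5, |7|->9, |2|->3, |4|->6, |2|->3, |6|->7, |3|->5, |7|->9, |2|->3, |7|->9
Step 3: Attach original signs; sum ranks with positive sign and with negative sign.
W+ = 5 + 9 + 3 = 17
W- = 11.5 + 1 + 11.5 + 9 + 3 + 6 + 3 + 7 + 9 = 61
(Check: W+ + W- = 78 should equal n(n+1)/2 = 78.)
Step 4: Test statistic W = min(W+, W-) = 17.
Step 5: Ties in |d|, so use the tie-corrected normal approximation.
        E[W] = n(n+1)/4 = 12*13/4 = 39.
        Tie groups: |d|=2 (t=3), |d|=7 (t=3), |d|=8 (t=2); sum(t^3 - t) = 54.
        Var[W] = n(n+1)(2n+1)/24 - sum(t^3-t)/48 = 3900/24 - 54/48 = 161.375.
        z = (W - E[W]) / sqrt(Var[W]) = (17 - 39) / 12.7033 = -1.7318.
        Two-sided p = 2*Phi(z) = 0.083304.
Step 6: alpha = 0.05. fail to reject H0.

W+ = 17, W- = 61, W = min = 17, p = 0.083304, fail to reject H0.


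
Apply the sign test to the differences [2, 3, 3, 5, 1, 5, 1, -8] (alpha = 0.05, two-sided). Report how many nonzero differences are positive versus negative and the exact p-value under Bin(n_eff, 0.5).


Step 1: Discard zero differences. Original n = 8; n_eff = number of nonzero differences = 8.
Nonzero differences (with sign): +2, +3, +3, +5, +1, +5, +1, -8
Step 2: Count signs: positive = 7, negative = 1.
Step 3: Under H0: P(positive) = 0.5, so the number of positives S ~ Bin(8, 0.5).
Step 4: Two-sided exact p-value = sum of Bin(8,0.5) probabilities at or below the observed probability = 0.070312.
Step 5: alpha = 0.05. fail to reject H0.

n_eff = 8, pos = 7, neg = 1, p = 0.070312, fail to reject H0.


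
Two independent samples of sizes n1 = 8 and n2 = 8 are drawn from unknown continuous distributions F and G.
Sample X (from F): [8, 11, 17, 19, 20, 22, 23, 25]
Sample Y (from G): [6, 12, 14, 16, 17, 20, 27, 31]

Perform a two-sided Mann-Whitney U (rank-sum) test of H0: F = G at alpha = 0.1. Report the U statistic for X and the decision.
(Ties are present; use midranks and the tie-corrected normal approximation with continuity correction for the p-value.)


Step 1: Combine and sort all 16 observations; assign midranks.
sorted (value, group): (6,Y), (8,X), (11,X), (12,Y), (14,Y), (16,Y), (17,X), (17,Y), (19,X), (20,X), (20,Y), (22,X), (23,X), (25,X), (27,Y), (31,Y)
ranks: 6->1, 8->2, 11->3, 12->4, 14->5, 16->6, 17->7.5, 17->7.5, 19->9, 20->10.5, 20->10.5, 22->12, 23->13, 25->14, 27->15, 31->16
Step 2: Rank sum for X: R1 = 2 + 3 + 7.5 + 9 + 10.5 + 12 + 13 + 14 = 71.
Step 3: U_X = R1 - n1(n1+1)/2 = 71 - 8*9/2 = 71 - 36 = 35.
       U_Y = n1*n2 - U_X = 64 - 35 = 29.
Step 4: Ties are present, so use the tie-corrected normal approximation (with continuity correction) for the p-value.
Step 5: p-value = 0.792597; compare to alpha = 0.1. fail to reject H0.

U_X = 35, p = 0.792597, fail to reject H0 at alpha = 0.1.


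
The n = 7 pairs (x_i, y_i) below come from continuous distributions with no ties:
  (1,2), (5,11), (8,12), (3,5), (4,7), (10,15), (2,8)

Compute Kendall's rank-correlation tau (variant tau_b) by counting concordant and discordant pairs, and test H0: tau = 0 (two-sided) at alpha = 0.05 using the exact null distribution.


Step 1: Enumerate the 21 unordered pairs (i,j) with i<j and classify each by sign(x_j-x_i) * sign(y_j-y_i).
  (1,2):dx=+4,dy=+9->C; (1,3):dx=+7,dy=+10->C; (1,4):dx=+2,dy=+3->C; (1,5):dx=+3,dy=+5->C
  (1,6):dx=+9,dy=+13->C; (1,7):dx=+1,dy=+6->C; (2,3):dx=+3,dy=+1->C; (2,4):dx=-2,dy=-6->C
  (2,5):dx=-1,dy=-4->C; (2,6):dx=+5,dy=+4->C; (2,7):dx=-3,dy=-3->C; (3,4):dx=-5,dy=-7->C
  (3,5):dx=-4,dy=-5->C; (3,6):dx=+2,dy=+3->C; (3,7):dx=-6,dy=-4->C; (4,5):dx=+1,dy=+2->C
  (4,6):dx=+7,dy=+10->C; (4,7):dx=-1,dy=+3->D; (5,6):dx=+6,dy=+8->C; (5,7):dx=-2,dy=+1->D
  (6,7):dx=-8,dy=-7->C
Step 2: C = 19, D = 2, total pairs = 21.
Step 3: tau = (C - D)/(n(n-1)/2) = (19 - 2)/21 = 0.809524.
Step 4: Exact two-sided p-value (enumerate n! = 5040 permutations of y under H0): p = 0.010714.
Step 5: alpha = 0.05. reject H0.

tau_b = 0.8095 (C=19, D=2), p = 0.010714, reject H0.


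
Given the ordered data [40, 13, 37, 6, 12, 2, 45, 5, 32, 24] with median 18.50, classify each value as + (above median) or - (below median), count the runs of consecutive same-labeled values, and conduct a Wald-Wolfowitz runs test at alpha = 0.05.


Step 1: Compute median = 18.50; label A = above, B = below.
Labels in order: ABABBBABAA  (n_A = 5, n_B = 5)
Step 2: Count runs R = 7.
Step 3: Under H0 (random ordering), E[R] = 2*n_A*n_B/(n_A+n_B) + 1 = 2*5*5/10 + 1 = 6.0000.
        Var[R] = 2*n_A*n_B*(2*n_A*n_B - n_A - n_B) / ((n_A+n_B)^2 * (n_A+n_B-1)) = 2000/900 = 2.2222.
        SD[R] = 1.4907.
Step 4: Continuity-corrected z = (R - 0.5 - E[R]) / SD[R] = (7 - 0.5 - 6.0000) / 1.4907 = 0.3354.
Step 5: Two-sided p-value via normal approximation = 2*(1 - Phi(|z|)) = 0.737316.
Step 6: alpha = 0.05. fail to reject H0.

R = 7, z = 0.3354, p = 0.737316, fail to reject H0.


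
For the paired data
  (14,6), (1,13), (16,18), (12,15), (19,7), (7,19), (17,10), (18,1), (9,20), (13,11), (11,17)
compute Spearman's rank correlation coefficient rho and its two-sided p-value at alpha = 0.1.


Step 1: Rank x and y separately (midranks; no ties here).
rank(x): 14->7, 1->1, 16->8, 12->5, 19->11, 7->2, 17->9, 18->10, 9->3, 13->6, 11->4
rank(y): 6->2, 13->6, 18->9, 15->7, 7->3, 19->10, 10->4, 1->1, 20->11, 11->5, 17->8
Step 2: d_i = R_x(i) - R_y(i); compute d_i^2.
  (7-2)^2=25, (1-6)^2=25, (8-9)^2=1, (5-7)^2=4, (11-3)^2=64, (2-10)^2=64, (9-4)^2=25, (10-1)^2=81, (3-11)^2=64, (6-5)^2=1, (4-8)^2=16
sum(d^2) = 370.
Step 3: rho = 1 - 6*370 / (11*(11^2 - 1)) = 1 - 2220/1320 = -0.681818.
Step 4: Under H0, t = rho * sqrt((n-2)/(1-rho^2)) = -2.7962 ~ t(9).
Step 5: Two-sided p-value from the t-distribution with 9 df = 0.020843.
Step 6: alpha = 0.1. reject H0.

rho = -0.6818, p = 0.020843, reject H0 at alpha = 0.1.


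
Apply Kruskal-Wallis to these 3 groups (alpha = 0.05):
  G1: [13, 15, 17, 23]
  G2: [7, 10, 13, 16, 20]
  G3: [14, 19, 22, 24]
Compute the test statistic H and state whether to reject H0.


Step 1: Combine all N = 13 observations and assign midranks.
sorted (value, group, rank): (7,G2,1), (10,G2,2), (13,G1,3.5), (13,G2,3.5), (14,G3,5), (15,G1,6), (16,G2,7), (17,G1,8), (19,G3,9), (20,G2,10), (22,G3,11), (23,G1,12), (24,G3,13)
Step 2: Sum ranks within each group.
R_1 = 29.5 (n_1 = 4)
R_2 = 23.5 (n_2 = 5)
R_3 = 38 (n_3 = 4)
Step 3: H = 12/(N(N+1)) * sum(R_i^2/n_i) - 3(N+1)
     = 12/(13*14) * (29.5^2/4 + 23.5^2/5 + 38^2/4) - 3*14
     = 0.065934 * 689.013 - 42
     = 3.429396.
Step 4: Ties present; correction factor C = 1 - 6/(13^3 - 13) = 0.997253. Corrected H = 3.429396 / 0.997253 = 3.438843.
Step 5: Under H0, H ~ chi^2(2); p-value = 0.179170.
Step 6: alpha = 0.05. fail to reject H0.

H = 3.4388, df = 2, p = 0.179170, fail to reject H0.


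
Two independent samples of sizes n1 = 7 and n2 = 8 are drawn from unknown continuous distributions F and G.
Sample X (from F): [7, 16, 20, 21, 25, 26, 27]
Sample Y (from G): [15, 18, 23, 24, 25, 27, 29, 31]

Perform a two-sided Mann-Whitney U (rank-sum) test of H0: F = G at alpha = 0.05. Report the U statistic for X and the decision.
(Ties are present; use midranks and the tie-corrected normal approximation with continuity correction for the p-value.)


Step 1: Combine and sort all 15 observations; assign midranks.
sorted (value, group): (7,X), (15,Y), (16,X), (18,Y), (20,X), (21,X), (23,Y), (24,Y), (25,X), (25,Y), (26,X), (27,X), (27,Y), (29,Y), (31,Y)
ranks: 7->1, 15->2, 16->3, 18->4, 20->5, 21->6, 23->7, 24->8, 25->9.5, 25->9.5, 26->11, 27->12.5, 27->12.5, 29->14, 31->15
Step 2: Rank sum for X: R1 = 1 + 3 + 5 + 6 + 9.5 + 11 + 12.5 = 48.
Step 3: U_X = R1 - n1(n1+1)/2 = 48 - 7*8/2 = 48 - 28 = 20.
       U_Y = n1*n2 - U_X = 56 - 20 = 36.
Step 4: Ties are present, so use the tie-corrected normal approximation (with continuity correction) for the p-value.
Step 5: p-value = 0.384568; compare to alpha = 0.05. fail to reject H0.

U_X = 20, p = 0.384568, fail to reject H0 at alpha = 0.05.


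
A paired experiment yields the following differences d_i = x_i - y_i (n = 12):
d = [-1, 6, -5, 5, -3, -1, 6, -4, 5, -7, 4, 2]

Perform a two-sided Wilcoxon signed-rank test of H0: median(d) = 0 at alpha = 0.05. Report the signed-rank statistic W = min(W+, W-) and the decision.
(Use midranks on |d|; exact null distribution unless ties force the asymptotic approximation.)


Step 1: Drop any zero differences (none here) and take |d_i|.
|d| = [1, 6, 5, 5, 3, 1, 6, 4, 5, 7, 4, 2]
Step 2: Midrank |d_i| (ties get averaged ranks).
ranks: |1|->1.5, |6|->10.5, |5|->8, |5|->8, |3|->4, |1|->1.5, |6|->10.5, |4|->5.5, |5|->8, |7|->12, |4|->5.5, |2|->3
Step 3: Attach original signs; sum ranks with positive sign and with negative sign.
W+ = 10.5 + 8 + 10.5 + 8 + 5.5 + 3 = 45.5
W- = 1.5 + 8 + 4 + 1.5 + 5.5 + 12 = 32.5
(Check: W+ + W- = 78 should equal n(n+1)/2 = 78.)
Step 4: Test statistic W = min(W+, W-) = 32.5.
Step 5: Ties in |d|, so use the tie-corrected normal approximation.
        E[W] = n(n+1)/4 = 12*13/4 = 39.
        Tie groups: |d|=1 (t=2), |d|=4 (t=2), |d|=5 (t=3), |d|=6 (t=2); sum(t^3 - t) = 42.
        Var[W] = n(n+1)(2n+1)/24 - sum(t^3-t)/48 = 3900/24 - 42/48 = 161.625.
        z = (W - E[W]) / sqrt(Var[W]) = (32.5 - 39) / 12.7132 = -0.5113.
        Two-sided p = 2*Phi(z) = 0.609155.
Step 6: alpha = 0.05. fail to reject H0.

W+ = 45.5, W- = 32.5, W = min = 32.5, p = 0.609155, fail to reject H0.


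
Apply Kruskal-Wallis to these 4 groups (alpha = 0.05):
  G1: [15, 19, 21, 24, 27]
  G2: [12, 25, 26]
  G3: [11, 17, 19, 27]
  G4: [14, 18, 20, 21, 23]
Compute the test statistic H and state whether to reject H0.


Step 1: Combine all N = 17 observations and assign midranks.
sorted (value, group, rank): (11,G3,1), (12,G2,2), (14,G4,3), (15,G1,4), (17,G3,5), (18,G4,6), (19,G1,7.5), (19,G3,7.5), (20,G4,9), (21,G1,10.5), (21,G4,10.5), (23,G4,12), (24,G1,13), (25,G2,14), (26,G2,15), (27,G1,16.5), (27,G3,16.5)
Step 2: Sum ranks within each group.
R_1 = 51.5 (n_1 = 5)
R_2 = 31 (n_2 = 3)
R_3 = 30 (n_3 = 4)
R_4 = 40.5 (n_4 = 5)
Step 3: H = 12/(N(N+1)) * sum(R_i^2/n_i) - 3(N+1)
     = 12/(17*18) * (51.5^2/5 + 31^2/3 + 30^2/4 + 40.5^2/5) - 3*18
     = 0.039216 * 1403.83 - 54
     = 1.052288.
Step 4: Ties present; correction factor C = 1 - 18/(17^3 - 17) = 0.996324. Corrected H = 1.052288 / 0.996324 = 1.056171.
Step 5: Under H0, H ~ chi^2(3); p-value = 0.787664.
Step 6: alpha = 0.05. fail to reject H0.

H = 1.0562, df = 3, p = 0.787664, fail to reject H0.
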